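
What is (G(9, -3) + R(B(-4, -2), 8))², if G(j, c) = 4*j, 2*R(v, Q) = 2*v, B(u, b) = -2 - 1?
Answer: 1089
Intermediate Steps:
B(u, b) = -3
R(v, Q) = v (R(v, Q) = (2*v)/2 = v)
(G(9, -3) + R(B(-4, -2), 8))² = (4*9 - 3)² = (36 - 3)² = 33² = 1089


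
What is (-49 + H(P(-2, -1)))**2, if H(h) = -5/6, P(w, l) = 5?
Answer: 89401/36 ≈ 2483.4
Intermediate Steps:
H(h) = -5/6 (H(h) = -5*1/6 = -5/6)
(-49 + H(P(-2, -1)))**2 = (-49 - 5/6)**2 = (-299/6)**2 = 89401/36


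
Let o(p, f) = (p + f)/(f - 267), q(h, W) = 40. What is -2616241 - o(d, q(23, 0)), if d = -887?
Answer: -593887554/227 ≈ -2.6162e+6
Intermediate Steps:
o(p, f) = (f + p)/(-267 + f)
-2616241 - o(d, q(23, 0)) = -2616241 - (40 - 887)/(-267 + 40) = -2616241 - (-847)/(-227) = -2616241 - (-1)*(-847)/227 = -2616241 - 1*847/227 = -2616241 - 847/227 = -593887554/227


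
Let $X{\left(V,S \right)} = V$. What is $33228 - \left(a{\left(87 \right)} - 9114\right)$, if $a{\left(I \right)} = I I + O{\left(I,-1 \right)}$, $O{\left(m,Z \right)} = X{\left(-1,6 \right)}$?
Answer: $34774$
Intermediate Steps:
$O{\left(m,Z \right)} = -1$
$a{\left(I \right)} = -1 + I^{2}$ ($a{\left(I \right)} = I I - 1 = I^{2} - 1 = -1 + I^{2}$)
$33228 - \left(a{\left(87 \right)} - 9114\right) = 33228 - \left(\left(-1 + 87^{2}\right) - 9114\right) = 33228 - \left(\left(-1 + 7569\right) - 9114\right) = 33228 - \left(7568 - 9114\right) = 33228 - -1546 = 33228 + 1546 = 34774$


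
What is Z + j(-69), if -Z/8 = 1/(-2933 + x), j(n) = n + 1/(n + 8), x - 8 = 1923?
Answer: -2108966/30561 ≈ -69.008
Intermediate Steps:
x = 1931 (x = 8 + 1923 = 1931)
j(n) = n + 1/(8 + n)
Z = 4/501 (Z = -8/(-2933 + 1931) = -8/(-1002) = -8*(-1/1002) = 4/501 ≈ 0.0079840)
Z + j(-69) = 4/501 + (1 + (-69)² + 8*(-69))/(8 - 69) = 4/501 + (1 + 4761 - 552)/(-61) = 4/501 - 1/61*4210 = 4/501 - 4210/61 = -2108966/30561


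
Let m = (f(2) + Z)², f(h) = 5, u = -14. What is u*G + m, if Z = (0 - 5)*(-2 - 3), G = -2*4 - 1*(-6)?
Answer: 928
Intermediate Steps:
G = -2 (G = -8 + 6 = -2)
Z = 25 (Z = -5*(-5) = 25)
m = 900 (m = (5 + 25)² = 30² = 900)
u*G + m = -14*(-2) + 900 = 28 + 900 = 928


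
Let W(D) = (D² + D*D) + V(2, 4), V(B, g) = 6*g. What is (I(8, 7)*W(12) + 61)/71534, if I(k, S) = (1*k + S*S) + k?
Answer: 20341/71534 ≈ 0.28435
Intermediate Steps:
I(k, S) = S² + 2*k (I(k, S) = (k + S²) + k = S² + 2*k)
W(D) = 24 + 2*D² (W(D) = (D² + D*D) + 6*4 = (D² + D²) + 24 = 2*D² + 24 = 24 + 2*D²)
(I(8, 7)*W(12) + 61)/71534 = ((7² + 2*8)*(24 + 2*12²) + 61)/71534 = ((49 + 16)*(24 + 2*144) + 61)*(1/71534) = (65*(24 + 288) + 61)*(1/71534) = (65*312 + 61)*(1/71534) = (20280 + 61)*(1/71534) = 20341*(1/71534) = 20341/71534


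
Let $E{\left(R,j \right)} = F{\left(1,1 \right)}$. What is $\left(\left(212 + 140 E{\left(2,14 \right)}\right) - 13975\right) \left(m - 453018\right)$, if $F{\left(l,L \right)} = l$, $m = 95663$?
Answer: $4868247165$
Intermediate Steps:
$E{\left(R,j \right)} = 1$
$\left(\left(212 + 140 E{\left(2,14 \right)}\right) - 13975\right) \left(m - 453018\right) = \left(\left(212 + 140 \cdot 1\right) - 13975\right) \left(95663 - 453018\right) = \left(\left(212 + 140\right) - 13975\right) \left(-357355\right) = \left(352 - 13975\right) \left(-357355\right) = \left(-13623\right) \left(-357355\right) = 4868247165$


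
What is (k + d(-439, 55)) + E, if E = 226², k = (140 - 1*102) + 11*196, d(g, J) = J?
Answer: 53325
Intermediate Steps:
k = 2194 (k = (140 - 102) + 2156 = 38 + 2156 = 2194)
E = 51076
(k + d(-439, 55)) + E = (2194 + 55) + 51076 = 2249 + 51076 = 53325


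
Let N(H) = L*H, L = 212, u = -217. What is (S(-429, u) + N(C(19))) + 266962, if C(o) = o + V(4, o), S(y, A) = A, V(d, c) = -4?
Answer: 269925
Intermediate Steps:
C(o) = -4 + o (C(o) = o - 4 = -4 + o)
N(H) = 212*H
(S(-429, u) + N(C(19))) + 266962 = (-217 + 212*(-4 + 19)) + 266962 = (-217 + 212*15) + 266962 = (-217 + 3180) + 266962 = 2963 + 266962 = 269925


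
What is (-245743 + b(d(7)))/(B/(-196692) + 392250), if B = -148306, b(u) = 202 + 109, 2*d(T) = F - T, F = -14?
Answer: -24137255472/38576292653 ≈ -0.62570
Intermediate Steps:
d(T) = -7 - T/2 (d(T) = (-14 - T)/2 = -7 - T/2)
b(u) = 311
(-245743 + b(d(7)))/(B/(-196692) + 392250) = (-245743 + 311)/(-148306/(-196692) + 392250) = -245432/(-148306*(-1/196692) + 392250) = -245432/(74153/98346 + 392250) = -245432/38576292653/98346 = -245432*98346/38576292653 = -24137255472/38576292653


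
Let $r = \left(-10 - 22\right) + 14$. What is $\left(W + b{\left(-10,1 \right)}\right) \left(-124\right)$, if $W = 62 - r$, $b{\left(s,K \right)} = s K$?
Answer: $-8680$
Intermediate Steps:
$b{\left(s,K \right)} = K s$
$r = -18$ ($r = -32 + 14 = -18$)
$W = 80$ ($W = 62 - -18 = 62 + 18 = 80$)
$\left(W + b{\left(-10,1 \right)}\right) \left(-124\right) = \left(80 + 1 \left(-10\right)\right) \left(-124\right) = \left(80 - 10\right) \left(-124\right) = 70 \left(-124\right) = -8680$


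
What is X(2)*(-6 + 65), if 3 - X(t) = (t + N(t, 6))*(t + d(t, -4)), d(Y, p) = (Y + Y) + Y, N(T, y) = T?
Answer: -1711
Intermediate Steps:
d(Y, p) = 3*Y (d(Y, p) = 2*Y + Y = 3*Y)
X(t) = 3 - 8*t² (X(t) = 3 - (t + t)*(t + 3*t) = 3 - 2*t*4*t = 3 - 8*t²)
X(2)*(-6 + 65) = (3 - 8*2²)*(-6 + 65) = (3 - 8*4)*59 = (3 - 32)*59 = -29*59 = -1711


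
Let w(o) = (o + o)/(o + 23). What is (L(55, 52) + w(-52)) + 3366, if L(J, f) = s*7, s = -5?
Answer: 96703/29 ≈ 3334.6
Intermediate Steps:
w(o) = 2*o/(23 + o) (w(o) = (2*o)/(23 + o) = 2*o/(23 + o))
L(J, f) = -35 (L(J, f) = -5*7 = -35)
(L(55, 52) + w(-52)) + 3366 = (-35 + 2*(-52)/(23 - 52)) + 3366 = (-35 + 2*(-52)/(-29)) + 3366 = (-35 + 2*(-52)*(-1/29)) + 3366 = (-35 + 104/29) + 3366 = -911/29 + 3366 = 96703/29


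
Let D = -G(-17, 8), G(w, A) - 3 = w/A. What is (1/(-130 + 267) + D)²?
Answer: 904401/1201216 ≈ 0.75290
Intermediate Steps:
G(w, A) = 3 + w/A
D = -7/8 (D = -(3 - 17/8) = -1*7/8 = -7/8 ≈ -0.87500)
(1/(-130 + 267) + D)² = (1/(-130 + 267) - 7/8)² = (1/137 - 7/8)² = (-951/1096)² = 904401/1201216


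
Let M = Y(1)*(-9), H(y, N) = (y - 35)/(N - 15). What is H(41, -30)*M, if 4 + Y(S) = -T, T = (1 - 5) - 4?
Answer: 24/5 ≈ 4.8000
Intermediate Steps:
H(y, N) = (-35 + y)/(-15 + N)
T = -8 (T = -4 - 4 = -8)
Y(S) = 4 (Y(S) = -4 - 1*(-8) = -4 + 8 = 4)
M = -36 (M = 4*(-9) = -36)
H(41, -30)*M = ((-35 + 41)/(-15 - 30))*(-36) = (6/(-45))*(-36) = -1/45*6*(-36) = -2/15*(-36) = 24/5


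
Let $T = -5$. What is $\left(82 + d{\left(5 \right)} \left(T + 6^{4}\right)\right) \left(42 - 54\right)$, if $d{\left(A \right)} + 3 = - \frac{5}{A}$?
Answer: $60984$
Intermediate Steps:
$d{\left(A \right)} = -3 - \frac{5}{A}$
$\left(82 + d{\left(5 \right)} \left(T + 6^{4}\right)\right) \left(42 - 54\right) = \left(82 + \left(-3 - \frac{5}{5}\right) \left(-5 + 6^{4}\right)\right) \left(42 - 54\right) = \left(82 + \left(-3 - 1\right) \left(-5 + 1296\right)\right) \left(-12\right) = \left(82 + \left(-3 - 1\right) 1291\right) \left(-12\right) = \left(82 - 5164\right) \left(-12\right) = \left(-5082\right) \left(-12\right) = 60984$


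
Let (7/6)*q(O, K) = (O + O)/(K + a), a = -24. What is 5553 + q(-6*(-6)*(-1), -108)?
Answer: 427617/77 ≈ 5553.5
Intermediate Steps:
q(O, K) = 12*O/(7*(-24 + K)) (q(O, K) = 6*((O + O)/(K - 24))/7 = 6*((2*O)/(-24 + K))/7 = 6*(2*O/(-24 + K))/7 = 12*O/(7*(-24 + K)))
5553 + q(-6*(-6)*(-1), -108) = 5553 + 12*(-6*(-6)*(-1))/(7*(-24 - 108)) = 5553 + (12/7)*(36*(-1))/(-132) = 5553 + (12/7)*(-36)*(-1/132) = 5553 + 36/77 = 427617/77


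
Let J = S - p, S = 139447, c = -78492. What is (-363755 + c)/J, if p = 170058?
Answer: 442247/30611 ≈ 14.447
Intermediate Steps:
J = -30611 (J = 139447 - 1*170058 = 139447 - 170058 = -30611)
(-363755 + c)/J = (-363755 - 78492)/(-30611) = -442247*(-1/30611) = 442247/30611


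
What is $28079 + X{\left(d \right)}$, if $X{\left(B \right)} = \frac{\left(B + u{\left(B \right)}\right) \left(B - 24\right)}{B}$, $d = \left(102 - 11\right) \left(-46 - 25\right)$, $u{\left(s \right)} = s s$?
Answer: $41921179$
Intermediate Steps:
$u{\left(s \right)} = s^{2}$
$d = -6461$ ($d = 91 \left(-71\right) = -6461$)
$X{\left(B \right)} = \frac{\left(-24 + B\right) \left(B + B^{2}\right)}{B}$ ($X{\left(B \right)} = \frac{\left(B + B^{2}\right) \left(B - 24\right)}{B} = \frac{\left(B + B^{2}\right) \left(-24 + B\right)}{B} = \frac{\left(-24 + B\right) \left(B + B^{2}\right)}{B}$)
$28079 + X{\left(d \right)} = 28079 - \left(-148579 - 41744521\right) = 28079 + \left(-24 + 41744521 + 148603\right) = 28079 + 41893100 = 41921179$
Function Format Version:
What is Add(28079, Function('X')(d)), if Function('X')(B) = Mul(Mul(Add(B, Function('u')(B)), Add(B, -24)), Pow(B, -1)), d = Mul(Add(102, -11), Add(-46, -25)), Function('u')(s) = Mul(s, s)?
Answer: 41921179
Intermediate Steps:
Function('u')(s) = Pow(s, 2)
d = -6461 (d = Mul(91, -71) = -6461)
Function('X')(B) = Mul(Pow(B, -1), Add(-24, B), Add(B, Pow(B, 2))) (Function('X')(B) = Mul(Mul(Add(B, Pow(B, 2)), Add(B, -24)), Pow(B, -1)) = Mul(Mul(Add(B, Pow(B, 2)), Add(-24, B)), Pow(B, -1)) = Mul(Mul(Add(-24, B), Add(B, Pow(B, 2))), Pow(B, -1)) = Mul(Pow(B, -1), Add(-24, B), Add(B, Pow(B, 2))))
Add(28079, Function('X')(d)) = Add(28079, Add(-24, Pow(-6461, 2), Mul(-23, -6461))) = Add(28079, Add(-24, 41744521, 148603)) = Add(28079, 41893100) = 41921179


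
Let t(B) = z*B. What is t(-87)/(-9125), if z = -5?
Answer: -87/1825 ≈ -0.047671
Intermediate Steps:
t(B) = -5*B
t(-87)/(-9125) = -5*(-87)/(-9125) = 435*(-1/9125) = -87/1825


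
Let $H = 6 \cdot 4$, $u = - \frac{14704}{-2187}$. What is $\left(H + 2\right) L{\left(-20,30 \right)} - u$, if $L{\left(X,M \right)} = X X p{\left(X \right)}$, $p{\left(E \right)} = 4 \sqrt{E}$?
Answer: $- \frac{14704}{2187} + 83200 i \sqrt{5} \approx -6.7234 + 1.8604 \cdot 10^{5} i$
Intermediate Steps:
$u = \frac{14704}{2187}$ ($u = \left(-14704\right) \left(- \frac{1}{2187}\right) = \frac{14704}{2187} \approx 6.7234$)
$H = 24$
$L{\left(X,M \right)} = 4 X^{\frac{5}{2}}$ ($L{\left(X,M \right)} = X X 4 \sqrt{X} = X^{2} \cdot 4 \sqrt{X} = 4 X^{\frac{5}{2}}$)
$\left(H + 2\right) L{\left(-20,30 \right)} - u = \left(24 + 2\right) 4 \left(-20\right)^{\frac{5}{2}} - \frac{14704}{2187} = 26 \cdot 4 \cdot 800 i \sqrt{5} - \frac{14704}{2187} = 26 \cdot 3200 i \sqrt{5} - \frac{14704}{2187} = 83200 i \sqrt{5} - \frac{14704}{2187} = - \frac{14704}{2187} + 83200 i \sqrt{5}$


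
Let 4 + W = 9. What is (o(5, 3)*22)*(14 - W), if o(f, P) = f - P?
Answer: 396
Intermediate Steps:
W = 5 (W = -4 + 9 = 5)
(o(5, 3)*22)*(14 - W) = ((5 - 1*3)*22)*(14 - 1*5) = ((5 - 3)*22)*(14 - 5) = (2*22)*9 = 44*9 = 396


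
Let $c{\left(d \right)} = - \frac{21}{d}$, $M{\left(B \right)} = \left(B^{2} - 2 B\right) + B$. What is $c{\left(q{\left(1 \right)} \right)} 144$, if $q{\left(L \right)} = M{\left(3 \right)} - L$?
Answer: $- \frac{3024}{5} \approx -604.8$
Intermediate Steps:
$M{\left(B \right)} = B^{2} - B$
$q{\left(L \right)} = 6 - L$ ($q{\left(L \right)} = 3 \left(-1 + 3\right) - L = 3 \cdot 2 - L = 6 - L$)
$c{\left(q{\left(1 \right)} \right)} 144 = - \frac{21}{6 - 1} \cdot 144 = - \frac{21}{5} \cdot 144 = \left(-21\right) \frac{1}{5} \cdot 144 = \left(- \frac{21}{5}\right) 144 = - \frac{3024}{5}$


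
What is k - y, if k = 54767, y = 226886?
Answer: -172119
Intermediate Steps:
k - y = 54767 - 1*226886 = 54767 - 226886 = -172119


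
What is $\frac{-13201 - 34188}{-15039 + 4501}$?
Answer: $\frac{47389}{10538} \approx 4.497$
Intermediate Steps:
$\frac{-13201 - 34188}{-15039 + 4501} = - \frac{47389}{-10538} = \left(-47389\right) \left(- \frac{1}{10538}\right) = \frac{47389}{10538}$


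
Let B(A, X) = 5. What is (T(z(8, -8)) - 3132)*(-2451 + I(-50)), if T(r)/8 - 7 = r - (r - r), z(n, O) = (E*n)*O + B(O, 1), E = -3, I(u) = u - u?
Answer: 3676500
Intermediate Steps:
I(u) = 0
z(n, O) = 5 - 3*O*n (z(n, O) = (-3*n)*O + 5 = -3*O*n + 5 = 5 - 3*O*n)
T(r) = 56 + 8*r (T(r) = 56 + 8*(r - (r - r)) = 56 + 8*(r - 1*0) = 56 + 8*(r + 0) = 56 + 8*r)
(T(z(8, -8)) - 3132)*(-2451 + I(-50)) = ((56 + 8*(5 - 3*(-8)*8)) - 3132)*(-2451 + 0) = ((56 + 8*(5 + 192)) - 3132)*(-2451) = ((56 + 8*197) - 3132)*(-2451) = ((56 + 1576) - 3132)*(-2451) = (1632 - 3132)*(-2451) = -1500*(-2451) = 3676500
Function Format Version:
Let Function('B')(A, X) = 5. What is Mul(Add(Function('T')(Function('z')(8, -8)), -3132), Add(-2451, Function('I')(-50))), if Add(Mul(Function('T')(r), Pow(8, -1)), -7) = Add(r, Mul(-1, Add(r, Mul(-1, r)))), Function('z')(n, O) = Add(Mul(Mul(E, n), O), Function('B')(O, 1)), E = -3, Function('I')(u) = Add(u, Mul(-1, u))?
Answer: 3676500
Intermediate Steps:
Function('I')(u) = 0
Function('z')(n, O) = Add(5, Mul(-3, O, n)) (Function('z')(n, O) = Add(Mul(Mul(-3, n), O), 5) = Add(Mul(-3, O, n), 5) = Add(5, Mul(-3, O, n)))
Function('T')(r) = Add(56, Mul(8, r)) (Function('T')(r) = Add(56, Mul(8, Add(r, Mul(-1, Add(r, Mul(-1, r)))))) = Add(56, Mul(8, Add(r, Mul(-1, 0)))) = Add(56, Mul(8, Add(r, 0))) = Add(56, Mul(8, r)))
Mul(Add(Function('T')(Function('z')(8, -8)), -3132), Add(-2451, Function('I')(-50))) = Mul(Add(Add(56, Mul(8, Add(5, Mul(-3, -8, 8)))), -3132), Add(-2451, 0)) = Mul(Add(Add(56, Mul(8, Add(5, 192))), -3132), -2451) = Mul(Add(Add(56, Mul(8, 197)), -3132), -2451) = Mul(Add(Add(56, 1576), -3132), -2451) = Mul(Add(1632, -3132), -2451) = Mul(-1500, -2451) = 3676500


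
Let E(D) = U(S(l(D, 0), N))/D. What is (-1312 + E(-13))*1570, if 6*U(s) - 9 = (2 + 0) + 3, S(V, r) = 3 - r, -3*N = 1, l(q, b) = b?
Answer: -80344750/39 ≈ -2.0601e+6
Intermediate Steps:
N = -⅓ (N = -⅓*1 = -⅓ ≈ -0.33333)
U(s) = 7/3 (U(s) = 3/2 + ((2 + 0) + 3)/6 = 3/2 + (2 + 3)/6 = 3/2 + (⅙)*5 = 3/2 + ⅚ = 7/3)
E(D) = 7/(3*D)
(-1312 + E(-13))*1570 = (-1312 + (7/3)/(-13))*1570 = (-1312 + (7/3)*(-1/13))*1570 = (-1312 - 7/39)*1570 = -51175/39*1570 = -80344750/39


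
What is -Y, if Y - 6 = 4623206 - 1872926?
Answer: -2750286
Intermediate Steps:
Y = 2750286 (Y = 6 + (4623206 - 1872926) = 6 + 2750280 = 2750286)
-Y = -1*2750286 = -2750286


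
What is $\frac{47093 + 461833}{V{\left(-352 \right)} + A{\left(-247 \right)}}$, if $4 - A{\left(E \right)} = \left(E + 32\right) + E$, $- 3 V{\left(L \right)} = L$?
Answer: $\frac{763389}{875} \approx 872.44$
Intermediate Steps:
$V{\left(L \right)} = - \frac{L}{3}$
$A{\left(E \right)} = -28 - 2 E$ ($A{\left(E \right)} = 4 - \left(\left(E + 32\right) + E\right) = 4 - \left(\left(32 + E\right) + E\right) = 4 - \left(32 + 2 E\right) = -28 - 2 E$)
$\frac{47093 + 461833}{V{\left(-352 \right)} + A{\left(-247 \right)}} = \frac{47093 + 461833}{\left(- \frac{1}{3}\right) \left(-352\right) - -466} = \frac{508926}{\frac{352}{3} + \left(-28 + 494\right)} = \frac{508926}{\frac{352}{3} + 466} = \frac{508926}{\frac{1750}{3}} = 508926 \cdot \frac{3}{1750} = \frac{763389}{875}$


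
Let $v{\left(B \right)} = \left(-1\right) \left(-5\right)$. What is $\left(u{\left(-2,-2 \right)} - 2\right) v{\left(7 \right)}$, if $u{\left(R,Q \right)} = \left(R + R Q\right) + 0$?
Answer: $0$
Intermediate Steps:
$v{\left(B \right)} = 5$
$u{\left(R,Q \right)} = R + Q R$ ($u{\left(R,Q \right)} = \left(R + Q R\right) + 0 = R + Q R$)
$\left(u{\left(-2,-2 \right)} - 2\right) v{\left(7 \right)} = \left(- 2 \left(1 - 2\right) - 2\right) 5 = \left(\left(-2\right) \left(-1\right) - 2\right) 5 = \left(2 - 2\right) 5 = 0 \cdot 5 = 0$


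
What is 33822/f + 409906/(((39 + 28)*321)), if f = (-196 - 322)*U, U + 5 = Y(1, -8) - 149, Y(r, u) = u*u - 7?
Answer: 159130945/8064483 ≈ 19.732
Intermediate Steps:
Y(r, u) = -7 + u² (Y(r, u) = u² - 7 = -7 + u²)
U = -97 (U = -5 + ((-7 + (-8)²) - 149) = -5 + ((-7 + 64) - 149) = -5 + (57 - 149) = -5 - 92 = -97)
f = 50246 (f = (-196 - 322)*(-97) = -518*(-97) = 50246)
33822/f + 409906/(((39 + 28)*321)) = 33822/50246 + 409906/(((39 + 28)*321)) = 33822*(1/50246) + 409906/((67*321)) = 16911/25123 + 409906/21507 = 16911/25123 + 409906*(1/21507) = 16911/25123 + 6118/321 = 159130945/8064483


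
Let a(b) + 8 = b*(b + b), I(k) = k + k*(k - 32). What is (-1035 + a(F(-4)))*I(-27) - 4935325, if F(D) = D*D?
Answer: -5766871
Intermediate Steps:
F(D) = D²
I(k) = k + k*(-32 + k)
a(b) = -8 + 2*b² (a(b) = -8 + b*(b + b) = -8 + b*(2*b) = -8 + 2*b²)
(-1035 + a(F(-4)))*I(-27) - 4935325 = (-1035 + (-8 + 2*((-4)²)²))*(-27*(-31 - 27)) - 4935325 = (-1035 + (-8 + 2*16²))*(-27*(-58)) - 4935325 = (-1035 + (-8 + 2*256))*1566 - 4935325 = (-1035 + (-8 + 512))*1566 - 4935325 = (-1035 + 504)*1566 - 4935325 = -531*1566 - 4935325 = -831546 - 4935325 = -5766871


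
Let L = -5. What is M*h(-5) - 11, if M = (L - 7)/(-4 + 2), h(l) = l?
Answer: -41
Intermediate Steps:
M = 6 (M = (-5 - 7)/(-4 + 2) = -12/(-2) = -12*(-½) = 6)
M*h(-5) - 11 = 6*(-5) - 11 = -30 - 11 = -41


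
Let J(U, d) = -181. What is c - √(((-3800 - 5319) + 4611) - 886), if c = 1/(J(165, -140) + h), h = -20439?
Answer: -1/20620 - I*√5394 ≈ -4.8497e-5 - 73.444*I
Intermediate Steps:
c = -1/20620 (c = 1/(-181 - 20439) = 1/(-20620) = -1/20620 ≈ -4.8497e-5)
c - √(((-3800 - 5319) + 4611) - 886) = -1/20620 - √(((-3800 - 5319) + 4611) - 886) = -1/20620 - √((-9119 + 4611) - 886) = -1/20620 - √(-4508 - 886) = -1/20620 - √(-5394) = -1/20620 - I*√5394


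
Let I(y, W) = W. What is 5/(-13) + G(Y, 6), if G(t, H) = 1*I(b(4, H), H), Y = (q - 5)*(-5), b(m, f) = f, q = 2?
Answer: 73/13 ≈ 5.6154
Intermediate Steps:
Y = 15 (Y = (2 - 5)*(-5) = -3*(-5) = 15)
G(t, H) = H (G(t, H) = 1*H = H)
5/(-13) + G(Y, 6) = 5/(-13) + 6 = -1/13*5 + 6 = -5/13 + 6 = 73/13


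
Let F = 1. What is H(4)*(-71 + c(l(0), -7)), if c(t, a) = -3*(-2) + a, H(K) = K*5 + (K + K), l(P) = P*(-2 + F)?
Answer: -2016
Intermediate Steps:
l(P) = -P (l(P) = P*(-2 + 1) = P*(-1) = -P)
H(K) = 7*K (H(K) = 5*K + 2*K = 7*K)
c(t, a) = 6 + a
H(4)*(-71 + c(l(0), -7)) = (7*4)*(-71 + (6 - 7)) = 28*(-71 - 1) = 28*(-72) = -2016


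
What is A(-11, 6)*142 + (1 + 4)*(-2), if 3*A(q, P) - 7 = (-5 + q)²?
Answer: 37316/3 ≈ 12439.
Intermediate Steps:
A(q, P) = 7/3 + (-5 + q)²/3
A(-11, 6)*142 + (1 + 4)*(-2) = (7/3 + (-5 - 11)²/3)*142 + (1 + 4)*(-2) = (7/3 + (⅓)*(-16)²)*142 + 5*(-2) = (7/3 + (⅓)*256)*142 - 10 = (7/3 + 256/3)*142 - 10 = (263/3)*142 - 10 = 37346/3 - 10 = 37316/3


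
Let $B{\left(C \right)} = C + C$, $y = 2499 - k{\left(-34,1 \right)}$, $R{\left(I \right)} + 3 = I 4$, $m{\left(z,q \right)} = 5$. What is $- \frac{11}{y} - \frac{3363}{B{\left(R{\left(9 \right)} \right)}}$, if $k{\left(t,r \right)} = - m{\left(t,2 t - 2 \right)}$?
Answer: $- \frac{1403613}{27544} \approx -50.959$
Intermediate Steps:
$k{\left(t,r \right)} = -5$ ($k{\left(t,r \right)} = \left(-1\right) 5 = -5$)
$R{\left(I \right)} = -3 + 4 I$ ($R{\left(I \right)} = -3 + I 4 = -3 + 4 I$)
$y = 2504$ ($y = 2499 - -5 = 2499 + 5 = 2504$)
$B{\left(C \right)} = 2 C$
$- \frac{11}{y} - \frac{3363}{B{\left(R{\left(9 \right)} \right)}} = - \frac{11}{2504} - \frac{3363}{2 \left(-3 + 4 \cdot 9\right)} = \left(-11\right) \frac{1}{2504} - \frac{3363}{2 \left(-3 + 36\right)} = - \frac{11}{2504} - \frac{3363}{2 \cdot 33} = - \frac{11}{2504} - \frac{3363}{66} = - \frac{11}{2504} - \frac{1121}{22} = - \frac{1403613}{27544}$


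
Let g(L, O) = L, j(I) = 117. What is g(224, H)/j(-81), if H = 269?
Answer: 224/117 ≈ 1.9145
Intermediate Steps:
g(224, H)/j(-81) = 224/117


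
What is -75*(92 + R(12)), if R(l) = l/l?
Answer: -6975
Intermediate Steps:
R(l) = 1
-75*(92 + R(12)) = -75*(92 + 1) = -75*93 = -6975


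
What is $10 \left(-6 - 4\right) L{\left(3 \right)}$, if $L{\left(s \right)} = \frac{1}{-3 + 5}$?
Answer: $-50$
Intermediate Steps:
$L{\left(s \right)} = \frac{1}{2}$
$10 \left(-6 - 4\right) L{\left(3 \right)} = 10 \left(-6 - 4\right) \frac{1}{2} = 10 \left(-10\right) \frac{1}{2} = \left(-100\right) \frac{1}{2} = -50$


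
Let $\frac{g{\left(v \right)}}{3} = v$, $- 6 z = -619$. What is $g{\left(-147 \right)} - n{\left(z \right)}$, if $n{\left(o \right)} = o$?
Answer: $- \frac{3265}{6} \approx -544.17$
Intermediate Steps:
$z = \frac{619}{6}$ ($z = \left(- \frac{1}{6}\right) \left(-619\right) = \frac{619}{6} \approx 103.17$)
$g{\left(v \right)} = 3 v$
$g{\left(-147 \right)} - n{\left(z \right)} = 3 \left(-147\right) - \frac{619}{6} = -441 - \frac{619}{6} = - \frac{3265}{6}$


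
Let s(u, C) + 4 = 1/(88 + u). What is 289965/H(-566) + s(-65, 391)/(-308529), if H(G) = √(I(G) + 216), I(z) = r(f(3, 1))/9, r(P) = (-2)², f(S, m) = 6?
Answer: 7/545859 + 869895*√487/974 ≈ 19709.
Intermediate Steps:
r(P) = 4
s(u, C) = -4 + 1/(88 + u)
I(z) = 4/9
H(G) = 2*√487/3 (H(G) = √(4/9 + 216) = √(1948/9) = 2*√487/3)
289965/H(-566) + s(-65, 391)/(-308529) = 289965/((2*√487/3)) + ((-351 - 4*(-65))/(88 - 65))/(-308529) = 289965*(3*√487/974) + ((-351 + 260)/23)*(-1/308529) = 869895*√487/974 + ((1/23)*(-91))*(-1/308529) = 869895*√487/974 - 91/23*(-1/308529) = 869895*√487/974 + 7/545859 = 7/545859 + 869895*√487/974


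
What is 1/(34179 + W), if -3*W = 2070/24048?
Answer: 4008/136989317 ≈ 2.9258e-5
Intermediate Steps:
W = -115/4008 (W = -690/24048 = -1/3*115/1336 = -115/4008 ≈ -0.028693)
1/(34179 + W) = 1/(34179 - 115/4008) = 1/(136989317/4008) = 4008/136989317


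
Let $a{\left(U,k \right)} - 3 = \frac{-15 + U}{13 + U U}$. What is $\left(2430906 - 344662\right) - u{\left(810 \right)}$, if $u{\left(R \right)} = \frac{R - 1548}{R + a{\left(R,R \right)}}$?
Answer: $\frac{185474357326235}{88903444} \approx 2.0862 \cdot 10^{6}$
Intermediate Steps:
$a{\left(U,k \right)} = 3 + \frac{-15 + U}{13 + U^{2}}$ ($a{\left(U,k \right)} = 3 + \frac{-15 + U}{13 + U U} = 3 + \frac{-15 + U}{13 + U^{2}}$)
$u{\left(R \right)} = \frac{-1548 + R}{R + \frac{24 + R + 3 R^{2}}{13 + R^{2}}}$ ($u{\left(R \right)} = \frac{R - 1548}{R + \frac{24 + R + 3 R^{2}}{13 + R^{2}}} = \frac{-1548 + R}{R + \frac{24 + R + 3 R^{2}}{13 + R^{2}}}$)
$\left(2430906 - 344662\right) - u{\left(810 \right)} = \left(2430906 - 344662\right) - \frac{\left(-1548 + 810\right) \left(13 + 810^{2}\right)}{24 + 810 + 3 \cdot 810^{2} + 810 \left(13 + 810^{2}\right)} = 2086244 - \frac{1}{24 + 810 + 3 \cdot 656100 + 810 \left(13 + 656100\right)} \left(-738\right) \left(13 + 656100\right) = 2086244 - \frac{1}{24 + 810 + 1968300 + 810 \cdot 656113} \left(-738\right) 656113 = 2086244 - \frac{1}{24 + 810 + 1968300 + 531451530} \left(-738\right) 656113 = 2086244 - \frac{1}{533420664} \left(-738\right) 656113 = 2086244 - - \frac{80701899}{88903444} = 2086244 + \frac{80701899}{88903444} = \frac{185474357326235}{88903444}$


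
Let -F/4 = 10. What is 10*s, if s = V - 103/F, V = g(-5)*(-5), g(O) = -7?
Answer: 1503/4 ≈ 375.75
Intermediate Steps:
F = -40 (F = -4*10 = -40)
V = 35 (V = -7*(-5) = 35)
s = 1503/40 (s = 35 - 103/(-40) = 35 - 103*(-1/40) = 35 + 103/40 = 1503/40 ≈ 37.575)
10*s = 10*(1503/40) = 1503/4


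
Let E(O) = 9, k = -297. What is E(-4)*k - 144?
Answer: -2817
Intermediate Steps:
E(-4)*k - 144 = 9*(-297) - 144 = -2673 - 144 = -2817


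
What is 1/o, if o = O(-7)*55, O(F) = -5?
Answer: -1/275 ≈ -0.0036364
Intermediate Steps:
o = -275 (o = -5*55 = -275)
1/o = 1/(-275) = -1/275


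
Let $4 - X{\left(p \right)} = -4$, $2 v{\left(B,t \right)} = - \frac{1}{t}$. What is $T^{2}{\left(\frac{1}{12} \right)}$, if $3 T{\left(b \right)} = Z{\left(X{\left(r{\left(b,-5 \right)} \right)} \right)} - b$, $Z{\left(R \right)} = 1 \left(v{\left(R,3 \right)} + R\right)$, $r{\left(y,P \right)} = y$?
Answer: $\frac{961}{144} \approx 6.6736$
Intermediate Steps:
$v{\left(B,t \right)} = - \frac{1}{2 t}$ ($v{\left(B,t \right)} = \frac{\left(-1\right) \frac{1}{t}}{2} = - \frac{1}{2 t}$)
$X{\left(p \right)} = 8$ ($X{\left(p \right)} = 4 - -4 = 4 + 4 = 8$)
$Z{\left(R \right)} = - \frac{1}{6} + R$ ($Z{\left(R \right)} = 1 \left(- \frac{1}{2 \cdot 3} + R\right) = 1 \left(\left(- \frac{1}{2}\right) \frac{1}{3} + R\right) = 1 \left(- \frac{1}{6} + R\right) = - \frac{1}{6} + R$)
$T{\left(b \right)} = \frac{47}{18} - \frac{b}{3}$ ($T{\left(b \right)} = \frac{\left(- \frac{1}{6} + 8\right) - b}{3} = \frac{\frac{47}{6} - b}{3} = \frac{47}{18} - \frac{b}{3}$)
$T^{2}{\left(\frac{1}{12} \right)} = \left(\frac{47}{18} - \frac{1}{3 \cdot 12}\right)^{2} = \left(\frac{47}{18} - \frac{1}{36}\right)^{2} = \left(\frac{31}{12}\right)^{2} = \frac{961}{144}$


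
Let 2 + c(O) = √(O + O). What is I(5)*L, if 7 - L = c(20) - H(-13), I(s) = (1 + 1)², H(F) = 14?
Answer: 92 - 8*√10 ≈ 66.702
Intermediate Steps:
c(O) = -2 + √2*√O (c(O) = -2 + √(O + O) = -2 + √(2*O) = -2 + √2*√O)
I(s) = 4 (I(s) = 2² = 4)
L = 23 - 2*√10 (L = 7 - ((-2 + √2*√20) - 1*14) = 7 - ((-2 + √2*(2*√5)) - 14) = 7 - ((-2 + 2*√10) - 14) = 7 - (-16 + 2*√10) = 7 + (16 - 2*√10) = 23 - 2*√10 ≈ 16.675)
I(5)*L = 4*(23 - 2*√10) = 92 - 8*√10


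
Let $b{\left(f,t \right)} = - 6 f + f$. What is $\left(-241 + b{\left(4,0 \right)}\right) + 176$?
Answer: $-85$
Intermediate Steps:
$b{\left(f,t \right)} = - 5 f$
$\left(-241 + b{\left(4,0 \right)}\right) + 176 = \left(-241 - 20\right) + 176 = -261 + 176 = -85$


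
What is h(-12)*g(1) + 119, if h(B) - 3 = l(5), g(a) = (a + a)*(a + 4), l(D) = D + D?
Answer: 249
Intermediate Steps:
l(D) = 2*D
g(a) = 2*a*(4 + a) (g(a) = (2*a)*(4 + a) = 2*a*(4 + a))
h(B) = 13 (h(B) = 3 + 2*5 = 3 + 10 = 13)
h(-12)*g(1) + 119 = 13*(2*1*(4 + 1)) + 119 = 13*(2*1*5) + 119 = 13*10 + 119 = 130 + 119 = 249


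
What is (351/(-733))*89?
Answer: -31239/733 ≈ -42.618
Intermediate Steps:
(351/(-733))*89 = (351*(-1/733))*89 = -351/733*89 = -31239/733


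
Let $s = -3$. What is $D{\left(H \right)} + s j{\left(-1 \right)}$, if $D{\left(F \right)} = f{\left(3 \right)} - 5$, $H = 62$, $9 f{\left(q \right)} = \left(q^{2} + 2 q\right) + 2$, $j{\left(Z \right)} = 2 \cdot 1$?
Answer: $- \frac{82}{9} \approx -9.1111$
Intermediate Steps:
$j{\left(Z \right)} = 2$
$f{\left(q \right)} = \frac{2}{9} + \frac{q^{2}}{9} + \frac{2 q}{9}$ ($f{\left(q \right)} = \frac{\left(q^{2} + 2 q\right) + 2}{9} = \frac{2 + q^{2} + 2 q}{9} = \frac{2}{9} + \frac{q^{2}}{9} + \frac{2 q}{9}$)
$D{\left(F \right)} = - \frac{28}{9}$ ($D{\left(F \right)} = \left(\frac{2}{9} + \frac{3^{2}}{9} + \frac{2}{9} \cdot 3\right) - 5 = \left(\frac{2}{9} + \frac{1}{9} \cdot 9 + \frac{2}{3}\right) - 5 = \left(\frac{2}{9} + 1 + \frac{2}{3}\right) - 5 = \frac{17}{9} - 5 = - \frac{28}{9}$)
$D{\left(H \right)} + s j{\left(-1 \right)} = - \frac{28}{9} - 6 = - \frac{82}{9}$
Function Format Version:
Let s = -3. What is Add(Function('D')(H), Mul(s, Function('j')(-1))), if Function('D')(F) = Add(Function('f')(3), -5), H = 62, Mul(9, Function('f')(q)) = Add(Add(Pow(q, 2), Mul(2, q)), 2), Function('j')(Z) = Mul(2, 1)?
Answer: Rational(-82, 9) ≈ -9.1111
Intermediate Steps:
Function('j')(Z) = 2
Function('f')(q) = Add(Rational(2, 9), Mul(Rational(1, 9), Pow(q, 2)), Mul(Rational(2, 9), q)) (Function('f')(q) = Mul(Rational(1, 9), Add(Add(Pow(q, 2), Mul(2, q)), 2)) = Mul(Rational(1, 9), Add(2, Pow(q, 2), Mul(2, q))) = Add(Rational(2, 9), Mul(Rational(1, 9), Pow(q, 2)), Mul(Rational(2, 9), q)))
Function('D')(F) = Rational(-28, 9) (Function('D')(F) = Add(Add(Rational(2, 9), Mul(Rational(1, 9), Pow(3, 2)), Mul(Rational(2, 9), 3)), -5) = Add(Add(Rational(2, 9), Mul(Rational(1, 9), 9), Rational(2, 3)), -5) = Add(Add(Rational(2, 9), 1, Rational(2, 3)), -5) = Add(Rational(17, 9), -5) = Rational(-28, 9))
Add(Function('D')(H), Mul(s, Function('j')(-1))) = Add(Rational(-28, 9), Mul(-3, 2)) = Add(Rational(-28, 9), -6) = Rational(-82, 9)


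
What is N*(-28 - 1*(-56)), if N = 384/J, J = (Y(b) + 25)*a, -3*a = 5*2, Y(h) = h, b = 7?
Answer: -504/5 ≈ -100.80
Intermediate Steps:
a = -10/3 (a = -5*2/3 = -1/3*10 = -10/3 ≈ -3.3333)
J = -320/3 (J = (7 + 25)*(-10/3) = 32*(-10/3) = -320/3 ≈ -106.67)
N = -18/5 (N = 384/(-320/3) = 384*(-3/320) = -18/5 ≈ -3.6000)
N*(-28 - 1*(-56)) = -18*(-28 - 1*(-56))/5 = -18*(-28 + 56)/5 = -18/5*28 = -504/5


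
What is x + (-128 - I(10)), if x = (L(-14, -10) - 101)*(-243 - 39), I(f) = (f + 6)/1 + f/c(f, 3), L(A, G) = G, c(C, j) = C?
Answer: 31157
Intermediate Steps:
I(f) = 7 + f (I(f) = (f + 6)/1 + f/f = (6 + f)*1 + 1 = (6 + f) + 1 = 7 + f)
x = 31302 (x = (-10 - 101)*(-243 - 39) = -111*(-282) = 31302)
x + (-128 - I(10)) = 31302 + (-128 - (7 + 10)) = 31302 + (-128 - 1*17) = 31302 + (-128 - 17) = 31302 - 145 = 31157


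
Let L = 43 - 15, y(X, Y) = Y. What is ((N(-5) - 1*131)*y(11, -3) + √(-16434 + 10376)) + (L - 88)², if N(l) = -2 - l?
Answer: 3984 + I*√6058 ≈ 3984.0 + 77.833*I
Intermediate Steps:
L = 28
((N(-5) - 1*131)*y(11, -3) + √(-16434 + 10376)) + (L - 88)² = (((-2 - 1*(-5)) - 1*131)*(-3) + √(-16434 + 10376)) + (28 - 88)² = (((-2 + 5) - 131)*(-3) + √(-6058)) + (-60)² = ((3 - 131)*(-3) + I*√6058) + 3600 = (-128*(-3) + I*√6058) + 3600 = (384 + I*√6058) + 3600 = 3984 + I*√6058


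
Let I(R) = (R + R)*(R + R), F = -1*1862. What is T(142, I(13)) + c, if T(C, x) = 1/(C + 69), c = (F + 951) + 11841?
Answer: 2306231/211 ≈ 10930.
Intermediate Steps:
F = -1862
c = 10930 (c = (-1862 + 951) + 11841 = -911 + 11841 = 10930)
I(R) = 4*R² (I(R) = (2*R)*(2*R) = 4*R²)
T(C, x) = 1/(69 + C)
T(142, I(13)) + c = 1/(69 + 142) + 10930 = 1/211 + 10930 = 2306231/211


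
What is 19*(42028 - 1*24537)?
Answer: 332329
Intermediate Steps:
19*(42028 - 1*24537) = 19*(42028 - 24537) = 19*17491 = 332329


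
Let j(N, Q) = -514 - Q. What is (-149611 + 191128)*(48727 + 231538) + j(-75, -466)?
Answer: 11635761957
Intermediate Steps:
(-149611 + 191128)*(48727 + 231538) + j(-75, -466) = (-149611 + 191128)*(48727 + 231538) + (-514 - 1*(-466)) = 41517*280265 + (-514 + 466) = 11635762005 - 48 = 11635761957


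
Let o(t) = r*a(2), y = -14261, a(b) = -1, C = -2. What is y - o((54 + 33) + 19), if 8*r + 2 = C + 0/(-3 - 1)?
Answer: -28523/2 ≈ -14262.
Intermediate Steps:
r = -½ (r = -¼ + (-2 + 0/(-3 - 1))/8 = -¼ + (-2 + 0/(-4))/8 = -¼ + (-2 + 0*(-¼))/8 = -¼ + (-2 + 0)/8 = -¼ + (⅛)*(-2) = -¼ - ¼ = -½ ≈ -0.50000)
o(t) = ½ (o(t) = -½*(-1) = ½)
y - o((54 + 33) + 19) = -14261 - 1*½ = -14261 - ½ = -28523/2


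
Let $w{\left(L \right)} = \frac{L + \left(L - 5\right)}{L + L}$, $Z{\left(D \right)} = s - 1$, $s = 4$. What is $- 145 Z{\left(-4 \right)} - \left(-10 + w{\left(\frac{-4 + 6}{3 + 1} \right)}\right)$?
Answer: $-421$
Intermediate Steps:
$Z{\left(D \right)} = 3$ ($Z{\left(D \right)} = 4 - 1 = 3$)
$w{\left(L \right)} = \frac{-5 + 2 L}{2 L}$ ($w{\left(L \right)} = \frac{L + \left(-5 + L\right)}{2 L} = \left(-5 + 2 L\right) \frac{1}{2 L} = \frac{-5 + 2 L}{2 L}$)
$- 145 Z{\left(-4 \right)} - \left(-10 + w{\left(\frac{-4 + 6}{3 + 1} \right)}\right) = \left(-145\right) 3 + \left(10 - \frac{- \frac{5}{2} + \frac{-4 + 6}{3 + 1}}{\left(-4 + 6\right) \frac{1}{3 + 1}}\right) = -435 + \left(10 - \frac{- \frac{5}{2} + \frac{2}{4}}{2 \cdot \frac{1}{4}}\right) = -435 + \left(10 - \frac{- \frac{5}{2} + 2 \cdot \frac{1}{4}}{2 \cdot \frac{1}{4}}\right) = -435 + \left(10 - \frac{1}{\frac{1}{2}} \left(- \frac{5}{2} + \frac{1}{2}\right)\right) = -435 + \left(10 - 2 \left(-2\right)\right) = -435 + \left(10 - -4\right) = -435 + \left(10 + 4\right) = -435 + 14 = -421$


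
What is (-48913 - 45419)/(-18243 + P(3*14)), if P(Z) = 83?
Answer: 23583/4540 ≈ 5.1945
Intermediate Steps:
(-48913 - 45419)/(-18243 + P(3*14)) = (-48913 - 45419)/(-18243 + 83) = -94332/(-18160) = -94332*(-1/18160) = 23583/4540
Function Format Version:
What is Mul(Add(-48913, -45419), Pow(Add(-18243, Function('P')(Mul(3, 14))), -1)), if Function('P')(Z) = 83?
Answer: Rational(23583, 4540) ≈ 5.1945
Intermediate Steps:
Mul(Add(-48913, -45419), Pow(Add(-18243, Function('P')(Mul(3, 14))), -1)) = Mul(Add(-48913, -45419), Pow(Add(-18243, 83), -1)) = Mul(-94332, Pow(-18160, -1)) = Mul(-94332, Rational(-1, 18160)) = Rational(23583, 4540)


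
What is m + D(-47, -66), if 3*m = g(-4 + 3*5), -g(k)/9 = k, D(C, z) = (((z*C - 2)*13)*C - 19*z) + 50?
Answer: -1892829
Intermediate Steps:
D(C, z) = 50 - 19*z + C*(-26 + 13*C*z) (D(C, z) = (((C*z - 2)*13)*C - 19*z) + 50 = (((-2 + C*z)*13)*C - 19*z) + 50 = ((-26 + 13*C*z)*C - 19*z) + 50 = (C*(-26 + 13*C*z) - 19*z) + 50 = (-19*z + C*(-26 + 13*C*z)) + 50 = 50 - 19*z + C*(-26 + 13*C*z))
g(k) = -9*k
m = -33 (m = (-9*(-4 + 3*5))/3 = (-9*(-4 + 15))/3 = (-9*11)/3 = (1/3)*(-99) = -33)
m + D(-47, -66) = -33 + (50 - 26*(-47) - 19*(-66) + 13*(-66)*(-47)**2) = -33 + (50 + 1222 + 1254 + 13*(-66)*2209) = -33 + (50 + 1222 + 1254 - 1895322) = -33 - 1892796 = -1892829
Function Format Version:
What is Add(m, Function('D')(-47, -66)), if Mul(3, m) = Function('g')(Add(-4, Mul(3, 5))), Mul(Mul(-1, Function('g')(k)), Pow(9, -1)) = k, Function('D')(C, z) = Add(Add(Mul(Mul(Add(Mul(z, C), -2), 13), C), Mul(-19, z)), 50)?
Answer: -1892829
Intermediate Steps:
Function('D')(C, z) = Add(50, Mul(-19, z), Mul(C, Add(-26, Mul(13, C, z)))) (Function('D')(C, z) = Add(Add(Mul(Mul(Add(Mul(C, z), -2), 13), C), Mul(-19, z)), 50) = Add(Add(Mul(Mul(Add(-2, Mul(C, z)), 13), C), Mul(-19, z)), 50) = Add(Add(Mul(Add(-26, Mul(13, C, z)), C), Mul(-19, z)), 50) = Add(Add(Mul(C, Add(-26, Mul(13, C, z))), Mul(-19, z)), 50) = Add(Add(Mul(-19, z), Mul(C, Add(-26, Mul(13, C, z)))), 50) = Add(50, Mul(-19, z), Mul(C, Add(-26, Mul(13, C, z)))))
Function('g')(k) = Mul(-9, k)
m = -33 (m = Mul(Rational(1, 3), Mul(-9, Add(-4, Mul(3, 5)))) = Mul(Rational(1, 3), Mul(-9, Add(-4, 15))) = Mul(Rational(1, 3), Mul(-9, 11)) = Mul(Rational(1, 3), -99) = -33)
Add(m, Function('D')(-47, -66)) = Add(-33, Add(50, Mul(-26, -47), Mul(-19, -66), Mul(13, -66, Pow(-47, 2)))) = Add(-33, Add(50, 1222, 1254, Mul(13, -66, 2209))) = Add(-33, Add(50, 1222, 1254, -1895322)) = Add(-33, -1892796) = -1892829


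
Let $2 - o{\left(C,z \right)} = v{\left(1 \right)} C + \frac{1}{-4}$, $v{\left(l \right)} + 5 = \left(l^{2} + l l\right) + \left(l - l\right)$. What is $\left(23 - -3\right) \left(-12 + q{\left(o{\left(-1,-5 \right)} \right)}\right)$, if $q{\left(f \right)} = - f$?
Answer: $- \frac{585}{2} \approx -292.5$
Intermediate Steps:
$v{\left(l \right)} = -5 + 2 l^{2}$ ($v{\left(l \right)} = -5 + \left(\left(l^{2} + l l\right) + \left(l - l\right)\right) = -5 + \left(\left(l^{2} + l^{2}\right) + 0\right) = -5 + \left(2 l^{2} + 0\right) = -5 + 2 l^{2}$)
$o{\left(C,z \right)} = \frac{9}{4} + 3 C$ ($o{\left(C,z \right)} = 2 - \left(\left(-5 + 2 \cdot 1^{2}\right) C + \frac{1}{-4}\right) = 2 - \left(\left(-5 + 2 \cdot 1\right) C - \frac{1}{4}\right) = 2 - \left(\left(-5 + 2\right) C - \frac{1}{4}\right) = 2 - \left(- 3 C - \frac{1}{4}\right) = 2 - \left(- \frac{1}{4} - 3 C\right) = 2 + \left(\frac{1}{4} + 3 C\right) = \frac{9}{4} + 3 C$)
$\left(23 - -3\right) \left(-12 + q{\left(o{\left(-1,-5 \right)} \right)}\right) = \left(23 - -3\right) \left(-12 - \left(\frac{9}{4} + 3 \left(-1\right)\right)\right) = \left(23 + 3\right) \left(-12 - \left(\frac{9}{4} - 3\right)\right) = 26 \left(-12 - - \frac{3}{4}\right) = 26 \left(-12 + \frac{3}{4}\right) = 26 \left(- \frac{45}{4}\right) = - \frac{585}{2}$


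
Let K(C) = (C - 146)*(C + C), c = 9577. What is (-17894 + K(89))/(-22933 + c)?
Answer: 7010/3339 ≈ 2.0994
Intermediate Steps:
K(C) = 2*C*(-146 + C) (K(C) = (-146 + C)*(2*C) = 2*C*(-146 + C))
(-17894 + K(89))/(-22933 + c) = (-17894 + 2*89*(-146 + 89))/(-22933 + 9577) = (-17894 + 2*89*(-57))/(-13356) = (-17894 - 10146)*(-1/13356) = -28040*(-1/13356) = 7010/3339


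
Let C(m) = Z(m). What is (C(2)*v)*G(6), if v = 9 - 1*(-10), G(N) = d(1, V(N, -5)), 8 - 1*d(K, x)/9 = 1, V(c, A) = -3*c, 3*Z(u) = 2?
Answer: 798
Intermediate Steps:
Z(u) = ⅔ (Z(u) = (⅓)*2 = ⅔)
C(m) = ⅔
d(K, x) = 63 (d(K, x) = 72 - 9*1 = 72 - 9 = 63)
G(N) = 63
v = 19 (v = 9 + 10 = 19)
(C(2)*v)*G(6) = ((⅔)*19)*63 = (38/3)*63 = 798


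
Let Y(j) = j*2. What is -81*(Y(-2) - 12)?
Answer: 1296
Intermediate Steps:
Y(j) = 2*j
-81*(Y(-2) - 12) = -81*(2*(-2) - 12) = -81*(-4 - 12) = -81*(-16) = 1296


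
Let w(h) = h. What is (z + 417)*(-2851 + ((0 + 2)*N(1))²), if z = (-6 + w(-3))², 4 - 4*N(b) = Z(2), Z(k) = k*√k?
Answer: -1416810 - 1992*√2 ≈ -1.4196e+6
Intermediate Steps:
Z(k) = k^(3/2)
N(b) = 1 - √2/2
z = 81 (z = (-6 - 3)² = (-9)² = 81)
(z + 417)*(-2851 + ((0 + 2)*N(1))²) = (81 + 417)*(-2851 + ((0 + 2)*(1 - √2/2))²) = 498*(-2851 + (2*(1 - √2/2))²) = 498*(-2851 + (2 - √2)²) = -1419798 + 498*(2 - √2)²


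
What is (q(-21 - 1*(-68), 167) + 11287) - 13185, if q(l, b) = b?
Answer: -1731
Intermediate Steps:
(q(-21 - 1*(-68), 167) + 11287) - 13185 = (167 + 11287) - 13185 = 11454 - 13185 = -1731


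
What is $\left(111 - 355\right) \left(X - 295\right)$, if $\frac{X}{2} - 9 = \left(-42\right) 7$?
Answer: $211060$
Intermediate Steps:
$X = -570$ ($X = 18 + 2 \left(\left(-42\right) 7\right) = 18 + 2 \left(-294\right) = 18 - 588 = -570$)
$\left(111 - 355\right) \left(X - 295\right) = \left(111 - 355\right) \left(-570 - 295\right) = \left(-244\right) \left(-865\right) = 211060$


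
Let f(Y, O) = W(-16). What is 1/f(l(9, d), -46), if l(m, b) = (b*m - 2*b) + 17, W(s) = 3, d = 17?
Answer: ⅓ ≈ 0.33333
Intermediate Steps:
l(m, b) = 17 - 2*b + b*m (l(m, b) = (-2*b + b*m) + 17 = 17 - 2*b + b*m)
f(Y, O) = 3
1/f(l(9, d), -46) = 1/3 = ⅓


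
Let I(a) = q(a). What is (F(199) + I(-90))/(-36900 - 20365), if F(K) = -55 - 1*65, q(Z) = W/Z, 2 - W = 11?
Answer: 1199/572650 ≈ 0.0020938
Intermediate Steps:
W = -9 (W = 2 - 1*11 = 2 - 11 = -9)
q(Z) = -9/Z
I(a) = -9/a
F(K) = -120 (F(K) = -55 - 65 = -120)
(F(199) + I(-90))/(-36900 - 20365) = (-120 - 9/(-90))/(-36900 - 20365) = (-120 - 9*(-1/90))/(-57265) = (-120 + ⅒)*(-1/57265) = -1199/10*(-1/57265) = 1199/572650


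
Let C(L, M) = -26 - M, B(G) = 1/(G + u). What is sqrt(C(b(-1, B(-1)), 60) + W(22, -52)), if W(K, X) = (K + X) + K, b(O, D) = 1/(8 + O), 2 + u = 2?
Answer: I*sqrt(94) ≈ 9.6954*I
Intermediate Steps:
u = 0 (u = -2 + 2 = 0)
B(G) = 1/G (B(G) = 1/(G + 0) = 1/G)
W(K, X) = X + 2*K
sqrt(C(b(-1, B(-1)), 60) + W(22, -52)) = sqrt((-26 - 1*60) + (-52 + 2*22)) = sqrt((-26 - 60) + (-52 + 44)) = sqrt(-86 - 8) = sqrt(-94) = I*sqrt(94)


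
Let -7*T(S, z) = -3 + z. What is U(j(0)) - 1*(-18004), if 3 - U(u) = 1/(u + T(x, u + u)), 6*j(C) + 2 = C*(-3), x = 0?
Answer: 72007/4 ≈ 18002.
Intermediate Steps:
T(S, z) = 3/7 - z/7 (T(S, z) = -(-3 + z)/7 = 3/7 - z/7)
j(C) = -⅓ - C/2 (j(C) = -⅓ + (C*(-3))/6 = -⅓ + (-3*C)/6 = -⅓ - C/2)
U(u) = 3 - 1/(3/7 + 5*u/7) (U(u) = 3 - 1/(u + (3/7 - (u + u)/7)) = 3 - 1/(u + (3/7 - 2*u/7)) = 3 - 1/(3/7 + 5*u/7))
U(j(0)) - 1*(-18004) = (2 + 15*(-⅓ - ½*0))/(3 + 5*(-⅓ - ½*0)) - 1*(-18004) = (2 + 15*(-⅓ + 0))/(3 + 5*(-⅓ + 0)) + 18004 = (2 + 15*(-⅓))/(3 + 5*(-⅓)) + 18004 = (2 - 5)/(3 - 5/3) + 18004 = -3/(4/3) + 18004 = (¾)*(-3) + 18004 = -9/4 + 18004 = 72007/4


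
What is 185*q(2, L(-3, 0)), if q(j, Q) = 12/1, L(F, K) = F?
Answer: 2220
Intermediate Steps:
q(j, Q) = 12 (q(j, Q) = 12*1 = 12)
185*q(2, L(-3, 0)) = 185*12 = 2220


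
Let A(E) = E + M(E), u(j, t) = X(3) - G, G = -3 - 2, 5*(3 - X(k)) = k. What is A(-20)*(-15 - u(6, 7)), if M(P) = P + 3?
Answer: 4144/5 ≈ 828.80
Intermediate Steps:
M(P) = 3 + P
X(k) = 3 - k/5
G = -5
u(j, t) = 37/5 (u(j, t) = (3 - ⅕*3) - 1*(-5) = (3 - ⅗) + 5 = 12/5 + 5 = 37/5)
A(E) = 3 + 2*E (A(E) = E + (3 + E) = 3 + 2*E)
A(-20)*(-15 - u(6, 7)) = (3 + 2*(-20))*(-15 - 1*37/5) = (3 - 40)*(-15 - 37/5) = -37*(-112/5) = 4144/5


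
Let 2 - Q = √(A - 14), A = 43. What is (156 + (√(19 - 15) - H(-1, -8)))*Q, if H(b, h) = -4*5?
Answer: 356 - 178*√29 ≈ -602.56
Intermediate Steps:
Q = 2 - √29 (Q = 2 - √(43 - 14) = 2 - √29 ≈ -3.3852)
H(b, h) = -20
(156 + (√(19 - 15) - H(-1, -8)))*Q = (156 + (√(19 - 15) - 1*(-20)))*(2 - √29) = (156 + (√4 + 20))*(2 - √29) = (156 + (2 + 20))*(2 - √29) = (156 + 22)*(2 - √29) = 178*(2 - √29) = 356 - 178*√29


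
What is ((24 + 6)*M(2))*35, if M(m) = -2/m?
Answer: -1050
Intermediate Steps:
((24 + 6)*M(2))*35 = ((24 + 6)*(-2/2))*35 = (30*(-2*½))*35 = (30*(-1))*35 = -30*35 = -1050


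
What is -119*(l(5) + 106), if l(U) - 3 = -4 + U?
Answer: -13090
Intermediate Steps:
l(U) = -1 + U (l(U) = 3 + (-4 + U) = -1 + U)
-119*(l(5) + 106) = -119*((-1 + 5) + 106) = -119*(4 + 106) = -119*110 = -13090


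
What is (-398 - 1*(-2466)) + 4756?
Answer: 6824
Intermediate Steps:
(-398 - 1*(-2466)) + 4756 = (-398 + 2466) + 4756 = 2068 + 4756 = 6824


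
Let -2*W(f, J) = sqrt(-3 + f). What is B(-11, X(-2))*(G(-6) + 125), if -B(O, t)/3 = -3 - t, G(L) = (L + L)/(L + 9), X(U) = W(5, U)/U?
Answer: 1089 + 363*sqrt(2)/4 ≈ 1217.3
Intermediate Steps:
W(f, J) = -sqrt(-3 + f)/2
X(U) = -sqrt(2)/(2*U) (X(U) = (-sqrt(-3 + 5)/2)/U = (-sqrt(2)/2)/U = -sqrt(2)/(2*U))
G(L) = 2*L/(9 + L) (G(L) = (2*L)/(9 + L) = 2*L/(9 + L))
B(O, t) = 9 + 3*t (B(O, t) = -3*(-3 - t) = 9 + 3*t)
B(-11, X(-2))*(G(-6) + 125) = (9 + 3*(-1/2*sqrt(2)/(-2)))*(2*(-6)/(9 - 6) + 125) = (9 + 3*(-1/2*sqrt(2)*(-1/2)))*(2*(-6)/3 + 125) = (9 + 3*(sqrt(2)/4))*(2*(-6)*(1/3) + 125) = (9 + 3*sqrt(2)/4)*(-4 + 125) = (9 + 3*sqrt(2)/4)*121 = 1089 + 363*sqrt(2)/4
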